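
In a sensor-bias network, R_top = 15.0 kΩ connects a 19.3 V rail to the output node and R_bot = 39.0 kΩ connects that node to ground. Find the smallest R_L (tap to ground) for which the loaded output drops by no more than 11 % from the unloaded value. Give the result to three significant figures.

Output resistance R_th = R_top‖R_bot = (15.0 × 39.0)/54.00 = 10.83 kΩ.
The fractional drop is R_th/(R_th + R_L); requiring this ≤ 0.110 gives R_L ≥ R_th(1/0.110 − 1) = 10.83 × 8.091 = 87.7 kΩ.

R_L(min) ≈ 87.7 kΩ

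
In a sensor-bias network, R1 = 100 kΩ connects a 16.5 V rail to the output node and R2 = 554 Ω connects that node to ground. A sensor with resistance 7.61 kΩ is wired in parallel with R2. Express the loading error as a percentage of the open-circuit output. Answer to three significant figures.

The divider's output (Thévenin) resistance is R1‖R2 = 550.9 Ω.
Fractional drop under load = R_th/(R_th + R_L) = 550.9 / (550.9 + 7610) = 0.06751.
So the output falls by 6.75 %.

6.75 %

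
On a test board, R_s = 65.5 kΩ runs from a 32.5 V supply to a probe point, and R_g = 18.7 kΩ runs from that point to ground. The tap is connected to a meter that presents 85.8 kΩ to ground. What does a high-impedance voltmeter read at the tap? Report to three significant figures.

V_out ≈ 6.17 V

The load sits in parallel with R_g: R_g‖R_L = (18.7 × 85.8) / (18.7 + 85.8) = 15.35 kΩ.
V_out = 32.5 × 15.35 / (65.5 + 15.35) = 32.5 × 15.35/80.85 = 6.17 V.
(Unloaded it would have been 7.22 V.)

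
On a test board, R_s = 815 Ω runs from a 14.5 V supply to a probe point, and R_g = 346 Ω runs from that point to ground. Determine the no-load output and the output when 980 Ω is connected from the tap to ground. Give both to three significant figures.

Unloaded: 4.32 V; loaded: 3.46 V

Open-circuit: V = 14.5 × 346/(815 + 346) = 4.32 V.
With the load, R_g becomes R_g‖R_L = 255.7 Ω, so V = 14.5 × 255.7/1071 = 3.46 V.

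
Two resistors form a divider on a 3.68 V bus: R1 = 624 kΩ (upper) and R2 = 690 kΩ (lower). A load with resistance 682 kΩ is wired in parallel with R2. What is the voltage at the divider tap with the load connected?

The load sits in parallel with R2: R2‖R_L = (690 × 682) / (690 + 682) = 343.0 kΩ.
V_out = 3.68 × 343.0 / (624 + 343.0) = 3.68 × 343.0/967.0 = 1.31 V.

V_out ≈ 1.31 V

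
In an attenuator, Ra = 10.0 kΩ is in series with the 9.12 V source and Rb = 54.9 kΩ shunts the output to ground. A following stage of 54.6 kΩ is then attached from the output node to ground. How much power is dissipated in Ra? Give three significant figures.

P ≈ 0.595 mW

Total resistance from the source is Ra + (Rb‖R_L) = 37.37 kΩ, so I = 9.12/37.37 kΩ = 0.2440 mA.
P = I²·Ra = (0.2440 mA)² × 10.0 kΩ = 0.595 mW.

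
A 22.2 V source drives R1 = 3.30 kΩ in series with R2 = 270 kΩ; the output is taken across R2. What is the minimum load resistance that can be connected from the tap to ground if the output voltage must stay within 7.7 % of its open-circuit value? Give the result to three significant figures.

R_L(min) ≈ 39.1 kΩ

Output resistance R_th = R1‖R2 = (3.30 × 270)/273.3 = 3.260 kΩ.
The fractional drop is R_th/(R_th + R_L); requiring this ≤ 0.0770 gives R_L ≥ R_th(1/0.0770 − 1) = 3.260 × 11.99 = 39.1 kΩ.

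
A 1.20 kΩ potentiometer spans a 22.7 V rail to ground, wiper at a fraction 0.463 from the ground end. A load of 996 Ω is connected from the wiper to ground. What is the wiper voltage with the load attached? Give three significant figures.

V ≈ 8.09 V

The wiper splits the pot into (1−α)R = 644.4 Ω above and αR = 555.6 Ω below.
Lower section ‖ load = 356.6 Ω.
V_wiper = 22.7 × 356.6/(644.4 + 356.6) = 8.09 V.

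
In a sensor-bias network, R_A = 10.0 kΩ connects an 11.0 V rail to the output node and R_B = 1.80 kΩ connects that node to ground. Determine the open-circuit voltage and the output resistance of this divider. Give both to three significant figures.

V_th is the open-circuit tap voltage: 11.0 × 1.80/(10.0 + 1.80) = 1.68 V.
With the supply zeroed, R_A and R_B appear in parallel from the tap: R_th = R_A‖R_B = (10.0 × 1.80)/11.80 = 1.53 kΩ.

V_th = 1.68 V, R_th = 1.53 kΩ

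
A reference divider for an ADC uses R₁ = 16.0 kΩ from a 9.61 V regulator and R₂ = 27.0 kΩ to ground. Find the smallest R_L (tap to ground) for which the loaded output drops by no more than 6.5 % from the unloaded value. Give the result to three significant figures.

R_L(min) ≈ 145 kΩ

Output resistance R_th = R₁‖R₂ = (16.0 × 27.0)/43.00 = 10.05 kΩ.
The fractional drop is R_th/(R_th + R_L); requiring this ≤ 0.0650 gives R_L ≥ R_th(1/0.0650 − 1) = 10.05 × 14.38 = 145 kΩ.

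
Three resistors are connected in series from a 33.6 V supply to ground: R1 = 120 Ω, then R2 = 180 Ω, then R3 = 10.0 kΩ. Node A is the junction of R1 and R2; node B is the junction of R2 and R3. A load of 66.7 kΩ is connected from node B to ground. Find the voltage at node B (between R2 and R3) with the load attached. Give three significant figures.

At node B, R3 is in parallel with the load: R3‖R_L = 8696 Ω.
Below node A the resistance is R2 + (R3‖R_L) = 8876 Ω, so V_A = 33.6 × 8876/8996 = 33.15 V.
Then V_B = V_A × (R3‖R_L)/(R2 + R3‖R_L) = 33.15 × 8696/8876 = 32.5 V.

V ≈ 32.5 V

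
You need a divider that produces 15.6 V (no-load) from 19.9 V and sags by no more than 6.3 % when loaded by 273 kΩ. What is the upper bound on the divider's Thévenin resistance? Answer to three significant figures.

R_th ≤ 18.4 kΩ

Loading drop = R_th/(R_th + R_L) ≤ 0.0630, so R_th ≤ R_L · ε/(1−ε) = 273 kΩ × 0.0630/0.9370 = 18.4 kΩ.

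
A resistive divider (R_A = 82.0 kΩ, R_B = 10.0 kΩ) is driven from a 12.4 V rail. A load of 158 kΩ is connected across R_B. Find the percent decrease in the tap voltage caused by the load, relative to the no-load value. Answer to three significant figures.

The divider's output (Thévenin) resistance is R_A‖R_B = 8.913 kΩ.
Fractional drop under load = R_th/(R_th + R_L) = 8.913 / (8.913 + 158) = 0.05340.
So the output falls by 5.34 %.

5.34 %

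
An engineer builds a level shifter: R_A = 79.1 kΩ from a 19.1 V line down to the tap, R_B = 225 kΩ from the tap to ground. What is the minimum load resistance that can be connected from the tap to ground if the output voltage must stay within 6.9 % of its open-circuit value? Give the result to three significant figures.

R_L(min) ≈ 790 kΩ

Output resistance R_th = R_A‖R_B = (79.1 × 225)/304.1 = 58.53 kΩ.
The fractional drop is R_th/(R_th + R_L); requiring this ≤ 0.0690 gives R_L ≥ R_th(1/0.0690 − 1) = 58.53 × 13.49 = 790 kΩ.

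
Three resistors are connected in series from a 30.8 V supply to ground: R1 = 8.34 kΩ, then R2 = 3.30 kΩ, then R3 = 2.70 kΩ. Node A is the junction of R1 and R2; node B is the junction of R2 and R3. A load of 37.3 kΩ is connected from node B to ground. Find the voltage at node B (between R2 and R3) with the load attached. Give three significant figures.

At node B, R3 is in parallel with the load: R3‖R_L = 2.518 kΩ.
Below node A the resistance is R2 + (R3‖R_L) = 5.818 kΩ, so V_A = 30.8 × 5.818/14.16 = 12.66 V.
Then V_B = V_A × (R3‖R_L)/(R2 + R3‖R_L) = 12.66 × 2.518/5.818 = 5.48 V.

V ≈ 5.48 V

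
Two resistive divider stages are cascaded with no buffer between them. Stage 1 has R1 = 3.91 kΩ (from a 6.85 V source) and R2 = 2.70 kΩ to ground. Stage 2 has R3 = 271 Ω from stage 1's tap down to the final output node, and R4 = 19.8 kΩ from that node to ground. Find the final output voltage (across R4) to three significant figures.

Stage 2 presents R3+R4 = 20070 Ω as a load on stage 1's tap.
Stage 1's lower leg becomes R2‖(R3+R4) = 2380 Ω, so V_mid = 6.85 × 2380/6290 = 2.592 V.
Stage 2 is itself unloaded: V_out = V_mid × R4/(R3+R4) = 2.592 × 19800/20070 = 2.56 V.

V_out ≈ 2.56 V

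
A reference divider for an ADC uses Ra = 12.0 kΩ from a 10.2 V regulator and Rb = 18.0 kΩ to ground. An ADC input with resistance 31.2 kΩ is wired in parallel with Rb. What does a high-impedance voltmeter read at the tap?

The load sits in parallel with Rb: Rb‖R_L = (18.0 × 31.2) / (18.0 + 31.2) = 11.41 kΩ.
V_out = 10.2 × 11.41 / (12.0 + 11.41) = 10.2 × 11.41/23.41 = 4.97 V.

V_out ≈ 4.97 V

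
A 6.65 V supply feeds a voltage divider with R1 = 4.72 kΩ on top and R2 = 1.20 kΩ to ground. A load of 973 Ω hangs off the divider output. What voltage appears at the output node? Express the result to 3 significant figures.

V_out ≈ 0.680 V

The load sits in parallel with R2: R2‖R_L = (1200 × 973) / (1200 + 973) = 537.3 Ω.
V_out = 6.65 × 537.3 / (4720 + 537.3) = 6.65 × 537.3/5257 = 0.680 V.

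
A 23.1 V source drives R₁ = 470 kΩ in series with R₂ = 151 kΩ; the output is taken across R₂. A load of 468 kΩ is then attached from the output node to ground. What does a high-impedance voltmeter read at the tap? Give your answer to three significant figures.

The load sits in parallel with R₂: R₂‖R_L = (151 × 468) / (151 + 468) = 114.2 kΩ.
V_out = 23.1 × 114.2 / (470 + 114.2) = 23.1 × 114.2/584.2 = 4.51 V.

V_out ≈ 4.51 V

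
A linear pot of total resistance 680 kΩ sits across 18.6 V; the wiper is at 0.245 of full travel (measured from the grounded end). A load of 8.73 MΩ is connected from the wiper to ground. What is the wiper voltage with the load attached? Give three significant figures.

V ≈ 4.49 V

The wiper splits the pot into (1−α)R = 513.4 kΩ above and αR = 166.6 kΩ below.
Lower section ‖ load = 163.5 kΩ.
V_wiper = 18.6 × 163.5/(513.4 + 163.5) = 4.49 V.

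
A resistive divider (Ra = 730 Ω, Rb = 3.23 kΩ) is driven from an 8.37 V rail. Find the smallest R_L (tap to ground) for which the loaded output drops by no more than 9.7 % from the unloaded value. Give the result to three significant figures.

R_L(min) ≈ 5.54 kΩ

Output resistance R_th = Ra‖Rb = (730 × 3230)/3960 = 595.4 Ω.
The fractional drop is R_th/(R_th + R_L); requiring this ≤ 0.0970 gives R_L ≥ R_th(1/0.0970 − 1) = 595.4 × 9.309 = 5.54 kΩ.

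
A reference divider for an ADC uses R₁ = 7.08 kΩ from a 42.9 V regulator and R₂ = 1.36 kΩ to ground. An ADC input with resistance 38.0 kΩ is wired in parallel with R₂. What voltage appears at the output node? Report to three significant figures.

The load sits in parallel with R₂: R₂‖R_L = (1.36 × 38.0) / (1.36 + 38.0) = 1.313 kΩ.
V_out = 42.9 × 1.313 / (7.08 + 1.313) = 42.9 × 1.313/8.393 = 6.71 V.
(Unloaded it would have been 6.91 V.)

V_out ≈ 6.71 V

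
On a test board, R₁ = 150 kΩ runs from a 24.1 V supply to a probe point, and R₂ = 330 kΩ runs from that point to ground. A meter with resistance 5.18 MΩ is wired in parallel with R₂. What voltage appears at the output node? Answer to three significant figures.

The load sits in parallel with R₂: R₂‖R_L = (330 × 5180) / (330 + 5180) = 310.2 kΩ.
V_out = 24.1 × 310.2 / (150 + 310.2) = 24.1 × 310.2/460.2 = 16.2 V.
(Unloaded it would have been 16.6 V.)

V_out ≈ 16.2 V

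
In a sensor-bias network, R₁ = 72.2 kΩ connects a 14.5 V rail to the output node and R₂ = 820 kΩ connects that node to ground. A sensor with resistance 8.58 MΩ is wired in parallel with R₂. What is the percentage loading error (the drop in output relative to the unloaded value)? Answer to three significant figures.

The divider's output (Thévenin) resistance is R₁‖R₂ = 66.36 kΩ.
Fractional drop under load = R_th/(R_th + R_L) = 66.36 / (66.36 + 8580) = 0.007675.
So the output falls by 0.767 %.

0.767 %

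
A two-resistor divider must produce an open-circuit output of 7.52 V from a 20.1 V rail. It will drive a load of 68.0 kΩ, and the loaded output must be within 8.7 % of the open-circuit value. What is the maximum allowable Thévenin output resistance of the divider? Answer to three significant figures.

R_th ≤ 6.48 kΩ

Loading drop = R_th/(R_th + R_L) ≤ 0.0870, so R_th ≤ R_L · ε/(1−ε) = 68.0 kΩ × 0.0870/0.9130 = 6.48 kΩ.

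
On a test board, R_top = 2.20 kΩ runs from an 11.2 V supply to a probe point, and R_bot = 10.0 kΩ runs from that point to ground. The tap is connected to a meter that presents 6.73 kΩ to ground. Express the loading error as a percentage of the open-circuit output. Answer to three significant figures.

Unloaded V = 11.2 × 10.0/12.20 = 9.180 V.
Loaded: R_bot‖R_L = 4.023 kΩ, giving V = 11.2 × 4.023/6.223 = 7.240 V.
Drop = (9.180 − 7.240) / 9.180 = 21.1 %.

21.1 %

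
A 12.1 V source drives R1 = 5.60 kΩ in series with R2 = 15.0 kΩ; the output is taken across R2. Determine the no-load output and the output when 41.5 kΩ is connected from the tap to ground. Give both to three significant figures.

Open-circuit: V = 12.1 × 15.0/(5.60 + 15.0) = 8.81 V.
With the load, R2 becomes R2‖R_L = 11.02 kΩ, so V = 12.1 × 11.02/16.62 = 8.02 V.

Unloaded: 8.81 V; loaded: 8.02 V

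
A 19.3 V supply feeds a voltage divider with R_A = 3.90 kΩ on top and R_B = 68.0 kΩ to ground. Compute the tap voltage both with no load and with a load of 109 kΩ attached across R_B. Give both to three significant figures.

Open-circuit: V = 19.3 × 68.0/(3.90 + 68.0) = 18.3 V.
With the load, R_B becomes R_B‖R_L = 41.88 kΩ, so V = 19.3 × 41.88/45.78 = 17.7 V.

Unloaded: 18.3 V; loaded: 17.7 V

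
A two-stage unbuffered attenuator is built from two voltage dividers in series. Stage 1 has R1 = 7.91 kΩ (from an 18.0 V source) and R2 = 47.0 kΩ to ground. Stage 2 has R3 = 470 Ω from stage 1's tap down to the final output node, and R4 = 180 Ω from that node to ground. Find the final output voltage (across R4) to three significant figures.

Stage 2 presents R3+R4 = 650.0 Ω as a load on stage 1's tap.
Stage 1's lower leg becomes R2‖(R3+R4) = 641.1 Ω, so V_mid = 18.0 × 641.1/8551 = 1.350 V.
Stage 2 is itself unloaded: V_out = V_mid × R4/(R3+R4) = 1.350 × 180/650.0 = 0.374 V.

V_out ≈ 0.374 V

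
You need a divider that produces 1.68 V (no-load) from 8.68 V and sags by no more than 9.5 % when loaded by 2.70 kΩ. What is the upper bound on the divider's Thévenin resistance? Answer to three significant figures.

Loading drop = R_th/(R_th + R_L) ≤ 0.0950, so R_th ≤ R_L · ε/(1−ε) = 2.70 kΩ × 0.0950/0.9050 = 283 Ω.
(Any R1, R2 with R2/(R1+R2) = 0.194 and R1‖R2 ≤ 283 Ω will meet the spec.)

R_th ≤ 283 Ω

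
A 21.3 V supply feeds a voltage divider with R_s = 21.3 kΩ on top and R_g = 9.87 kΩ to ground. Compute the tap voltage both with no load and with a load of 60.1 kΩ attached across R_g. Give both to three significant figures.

Unloaded: 6.74 V; loaded: 6.06 V

Open-circuit: V = 21.3 × 9.87/(21.3 + 9.87) = 6.74 V.
With the load, R_g becomes R_g‖R_L = 8.478 kΩ, so V = 21.3 × 8.478/29.78 = 6.06 V.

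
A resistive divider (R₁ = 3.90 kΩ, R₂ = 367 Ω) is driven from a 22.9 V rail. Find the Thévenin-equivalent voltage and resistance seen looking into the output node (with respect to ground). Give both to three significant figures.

V_th = 1.97 V, R_th = 335 Ω

V_th is the open-circuit tap voltage: 22.9 × 367/(3900 + 367) = 1.97 V.
With the supply zeroed, R₁ and R₂ appear in parallel from the tap: R_th = R₁‖R₂ = (3900 × 367)/4267 = 335 Ω.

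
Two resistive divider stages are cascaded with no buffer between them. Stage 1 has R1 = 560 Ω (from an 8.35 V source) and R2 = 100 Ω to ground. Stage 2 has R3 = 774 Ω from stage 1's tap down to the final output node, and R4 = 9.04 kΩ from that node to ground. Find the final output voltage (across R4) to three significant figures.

V_out ≈ 1.16 V

Stage 2 presents R3+R4 = 9814 Ω as a load on stage 1's tap.
Stage 1's lower leg becomes R2‖(R3+R4) = 98.99 Ω, so V_mid = 8.35 × 98.99/659.0 = 1.254 V.
Stage 2 is itself unloaded: V_out = V_mid × R4/(R3+R4) = 1.254 × 9040/9814 = 1.16 V.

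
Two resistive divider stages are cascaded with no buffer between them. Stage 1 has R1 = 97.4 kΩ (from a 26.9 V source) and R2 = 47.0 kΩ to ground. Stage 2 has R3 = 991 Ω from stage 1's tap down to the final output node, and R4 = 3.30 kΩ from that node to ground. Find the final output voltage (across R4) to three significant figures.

V_out ≈ 0.803 V

Stage 2 presents R3+R4 = 4291 Ω as a load on stage 1's tap.
Stage 1's lower leg becomes R2‖(R3+R4) = 3932 Ω, so V_mid = 26.9 × 3932/101300 = 1.044 V.
Stage 2 is itself unloaded: V_out = V_mid × R4/(R3+R4) = 1.044 × 3300/4291 = 0.803 V.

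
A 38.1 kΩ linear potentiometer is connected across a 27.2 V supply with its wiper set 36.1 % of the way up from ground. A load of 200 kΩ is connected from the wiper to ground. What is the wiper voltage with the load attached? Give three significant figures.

V ≈ 9.41 V

The wiper splits the pot into (1−α)R = 24.35 kΩ above and αR = 13.75 kΩ below.
Lower section ‖ load = 12.87 kΩ.
V_wiper = 27.2 × 12.87/(24.35 + 12.87) = 9.41 V.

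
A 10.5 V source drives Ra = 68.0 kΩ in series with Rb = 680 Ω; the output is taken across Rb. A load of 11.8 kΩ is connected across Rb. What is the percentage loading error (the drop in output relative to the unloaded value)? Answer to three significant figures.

5.40 %

The divider's output (Thévenin) resistance is Ra‖Rb = 673.3 Ω.
Fractional drop under load = R_th/(R_th + R_L) = 673.3 / (673.3 + 11800) = 0.05398.
So the output falls by 5.40 %.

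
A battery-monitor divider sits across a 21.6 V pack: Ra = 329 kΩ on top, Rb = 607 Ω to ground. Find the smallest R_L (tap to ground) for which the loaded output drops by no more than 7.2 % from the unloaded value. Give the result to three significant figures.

R_L(min) ≈ 7.81 kΩ

Output resistance R_th = Ra‖Rb = (329000 × 607)/329600 = 605.9 Ω.
The fractional drop is R_th/(R_th + R_L); requiring this ≤ 0.0720 gives R_L ≥ R_th(1/0.0720 − 1) = 605.9 × 12.89 = 7.81 kΩ.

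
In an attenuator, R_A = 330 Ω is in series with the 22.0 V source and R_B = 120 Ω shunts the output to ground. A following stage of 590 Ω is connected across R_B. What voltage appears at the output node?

The load sits in parallel with R_B: R_B‖R_L = (120 × 590) / (120 + 590) = 99.72 Ω.
V_out = 22.0 × 99.72 / (330 + 99.72) = 22.0 × 99.72/429.7 = 5.11 V.
(Unloaded it would have been 5.87 V.)

V_out ≈ 5.11 V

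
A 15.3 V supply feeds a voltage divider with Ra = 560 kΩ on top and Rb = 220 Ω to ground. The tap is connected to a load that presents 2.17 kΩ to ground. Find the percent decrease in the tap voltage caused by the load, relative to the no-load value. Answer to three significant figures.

The divider's output (Thévenin) resistance is Ra‖Rb = 219.9 Ω.
Fractional drop under load = R_th/(R_th + R_L) = 219.9 / (219.9 + 2170) = 0.09202.
So the output falls by 9.20 %.

9.20 %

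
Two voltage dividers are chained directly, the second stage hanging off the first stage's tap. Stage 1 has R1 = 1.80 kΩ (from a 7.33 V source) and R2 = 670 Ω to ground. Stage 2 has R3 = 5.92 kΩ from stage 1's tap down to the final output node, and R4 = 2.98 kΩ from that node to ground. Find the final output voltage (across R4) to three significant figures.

Stage 2 presents R3+R4 = 8900 Ω as a load on stage 1's tap.
Stage 1's lower leg becomes R2‖(R3+R4) = 623.1 Ω, so V_mid = 7.33 × 623.1/2423 = 1.885 V.
Stage 2 is itself unloaded: V_out = V_mid × R4/(R3+R4) = 1.885 × 2980/8900 = 0.631 V.

V_out ≈ 0.631 V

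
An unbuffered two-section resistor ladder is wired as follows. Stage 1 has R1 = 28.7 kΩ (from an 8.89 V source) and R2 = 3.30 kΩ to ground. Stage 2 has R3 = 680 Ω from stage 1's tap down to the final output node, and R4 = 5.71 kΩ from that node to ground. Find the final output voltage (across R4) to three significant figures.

Stage 2 presents R3+R4 = 6390 Ω as a load on stage 1's tap.
Stage 1's lower leg becomes R2‖(R3+R4) = 2176 Ω, so V_mid = 8.89 × 2176/30880 = 0.6266 V.
Stage 2 is itself unloaded: V_out = V_mid × R4/(R3+R4) = 0.6266 × 5710/6390 = 0.560 V.

V_out ≈ 0.560 V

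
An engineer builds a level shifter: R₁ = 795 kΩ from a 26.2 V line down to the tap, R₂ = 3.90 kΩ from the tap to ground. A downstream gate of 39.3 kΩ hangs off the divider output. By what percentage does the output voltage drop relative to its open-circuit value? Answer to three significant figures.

8.99 %

The divider's output (Thévenin) resistance is R₁‖R₂ = 3.881 kΩ.
Fractional drop under load = R_th/(R_th + R_L) = 3.881 / (3.881 + 39.3) = 0.08988.
So the output falls by 8.99 %.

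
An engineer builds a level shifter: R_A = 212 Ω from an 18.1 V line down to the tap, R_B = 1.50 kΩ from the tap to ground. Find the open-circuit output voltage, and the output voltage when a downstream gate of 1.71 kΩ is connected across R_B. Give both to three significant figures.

Open-circuit: V = 18.1 × 1500/(212 + 1500) = 15.9 V.
With the load, R_B becomes R_B‖R_L = 799.1 Ω, so V = 18.1 × 799.1/1011 = 14.3 V.

Unloaded: 15.9 V; loaded: 14.3 V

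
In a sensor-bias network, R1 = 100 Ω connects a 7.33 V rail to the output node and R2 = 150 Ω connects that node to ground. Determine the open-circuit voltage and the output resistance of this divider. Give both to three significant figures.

V_th = 4.40 V, R_th = 60.0 Ω

V_th is the open-circuit tap voltage: 7.33 × 150/(100 + 150) = 4.40 V.
With the supply zeroed, R1 and R2 appear in parallel from the tap: R_th = R1‖R2 = (100 × 150)/250.0 = 60.0 Ω.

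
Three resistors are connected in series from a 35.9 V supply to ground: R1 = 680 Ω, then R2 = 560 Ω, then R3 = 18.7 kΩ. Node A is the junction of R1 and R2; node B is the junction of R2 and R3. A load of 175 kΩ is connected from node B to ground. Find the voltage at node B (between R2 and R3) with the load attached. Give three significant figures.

At node B, R3 is in parallel with the load: R3‖R_L = 16890 Ω.
Below node A the resistance is R2 + (R3‖R_L) = 17450 Ω, so V_A = 35.9 × 17450/18130 = 34.55 V.
Then V_B = V_A × (R3‖R_L)/(R2 + R3‖R_L) = 34.55 × 16890/17450 = 33.4 V.

V ≈ 33.4 V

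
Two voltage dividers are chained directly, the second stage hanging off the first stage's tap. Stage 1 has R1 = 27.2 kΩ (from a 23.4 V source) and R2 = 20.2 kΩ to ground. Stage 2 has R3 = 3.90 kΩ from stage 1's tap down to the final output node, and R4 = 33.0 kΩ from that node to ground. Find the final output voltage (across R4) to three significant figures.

Stage 2 presents R3+R4 = 36.90 kΩ as a load on stage 1's tap.
Stage 1's lower leg becomes R2‖(R3+R4) = 13.05 kΩ, so V_mid = 23.4 × 13.05/40.25 = 7.588 V.
Stage 2 is itself unloaded: V_out = V_mid × R4/(R3+R4) = 7.588 × 33.0/36.90 = 6.79 V.

V_out ≈ 6.79 V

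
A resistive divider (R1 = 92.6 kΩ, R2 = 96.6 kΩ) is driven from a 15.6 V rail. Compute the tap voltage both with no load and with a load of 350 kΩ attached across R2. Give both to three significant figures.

Open-circuit: V = 15.6 × 96.6/(92.6 + 96.6) = 7.96 V.
With the load, R2 becomes R2‖R_L = 75.71 kΩ, so V = 15.6 × 75.71/168.3 = 7.02 V.

Unloaded: 7.96 V; loaded: 7.02 V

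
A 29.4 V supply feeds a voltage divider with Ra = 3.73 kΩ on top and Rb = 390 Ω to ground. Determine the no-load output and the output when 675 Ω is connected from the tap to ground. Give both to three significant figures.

Unloaded: 2.78 V; loaded: 1.83 V

Open-circuit: V = 29.4 × 390/(3730 + 390) = 2.78 V.
With the load, Rb becomes Rb‖R_L = 247.2 Ω, so V = 29.4 × 247.2/3977 = 1.83 V.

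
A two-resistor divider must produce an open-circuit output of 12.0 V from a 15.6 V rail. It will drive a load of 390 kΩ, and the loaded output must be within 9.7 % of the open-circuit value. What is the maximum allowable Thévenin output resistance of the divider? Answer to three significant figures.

R_th ≤ 41.9 kΩ

Loading drop = R_th/(R_th + R_L) ≤ 0.0970, so R_th ≤ R_L · ε/(1−ε) = 390 kΩ × 0.0970/0.9030 = 41.9 kΩ.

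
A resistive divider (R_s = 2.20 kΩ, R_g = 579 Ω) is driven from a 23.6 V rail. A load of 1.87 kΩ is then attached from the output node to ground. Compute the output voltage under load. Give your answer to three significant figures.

V_out ≈ 3.95 V

The load sits in parallel with R_g: R_g‖R_L = (579 × 1870) / (579 + 1870) = 442.1 Ω.
V_out = 23.6 × 442.1 / (2200 + 442.1) = 23.6 × 442.1/2642 = 3.95 V.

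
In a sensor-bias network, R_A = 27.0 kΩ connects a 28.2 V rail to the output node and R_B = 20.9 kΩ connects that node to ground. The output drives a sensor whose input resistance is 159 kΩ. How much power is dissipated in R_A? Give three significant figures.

Total resistance from the source is R_A + (R_B‖R_L) = 45.47 kΩ, so I = 28.2/45.47 kΩ = 0.6202 mA.
P = I²·R_A = (0.6202 mA)² × 27.0 kΩ = 10.4 mW.

P ≈ 10.4 mW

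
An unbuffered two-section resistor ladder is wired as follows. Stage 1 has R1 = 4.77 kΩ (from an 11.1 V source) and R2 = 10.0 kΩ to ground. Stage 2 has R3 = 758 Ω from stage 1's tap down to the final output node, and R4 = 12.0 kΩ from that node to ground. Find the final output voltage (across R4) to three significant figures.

Stage 2 presents R3+R4 = 12760 Ω as a load on stage 1's tap.
Stage 1's lower leg becomes R2‖(R3+R4) = 5606 Ω, so V_mid = 11.1 × 5606/10380 = 5.997 V.
Stage 2 is itself unloaded: V_out = V_mid × R4/(R3+R4) = 5.997 × 12000/12760 = 5.64 V.

V_out ≈ 5.64 V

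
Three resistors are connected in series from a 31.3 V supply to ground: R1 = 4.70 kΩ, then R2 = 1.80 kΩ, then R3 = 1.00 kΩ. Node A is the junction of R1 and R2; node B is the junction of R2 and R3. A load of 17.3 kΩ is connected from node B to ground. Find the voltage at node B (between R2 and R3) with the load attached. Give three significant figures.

V ≈ 3.97 V

At node B, R3 is in parallel with the load: R3‖R_L = 0.9454 kΩ.
Below node A the resistance is R2 + (R3‖R_L) = 2.745 kΩ, so V_A = 31.3 × 2.745/7.445 = 11.54 V.
Then V_B = V_A × (R3‖R_L)/(R2 + R3‖R_L) = 11.54 × 0.9454/2.745 = 3.97 V.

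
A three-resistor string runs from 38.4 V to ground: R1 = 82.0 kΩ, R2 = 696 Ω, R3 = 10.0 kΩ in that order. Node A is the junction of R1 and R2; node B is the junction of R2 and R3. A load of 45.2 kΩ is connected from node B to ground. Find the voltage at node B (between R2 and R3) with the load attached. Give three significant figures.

At node B, R3 is in parallel with the load: R3‖R_L = 8188 Ω.
Below node A the resistance is R2 + (R3‖R_L) = 8884 Ω, so V_A = 38.4 × 8884/90880 = 3.754 V.
Then V_B = V_A × (R3‖R_L)/(R2 + R3‖R_L) = 3.754 × 8188/8884 = 3.46 V.

V ≈ 3.46 V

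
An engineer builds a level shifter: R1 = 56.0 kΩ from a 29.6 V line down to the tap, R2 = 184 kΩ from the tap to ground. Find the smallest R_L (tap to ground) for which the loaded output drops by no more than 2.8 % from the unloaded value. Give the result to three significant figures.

R_L(min) ≈ 1.49 MΩ

Output resistance R_th = R1‖R2 = (56.0 × 184)/240.0 = 42.93 kΩ.
The fractional drop is R_th/(R_th + R_L); requiring this ≤ 0.0280 gives R_L ≥ R_th(1/0.0280 − 1) = 42.93 × 34.71 = 1.49 MΩ.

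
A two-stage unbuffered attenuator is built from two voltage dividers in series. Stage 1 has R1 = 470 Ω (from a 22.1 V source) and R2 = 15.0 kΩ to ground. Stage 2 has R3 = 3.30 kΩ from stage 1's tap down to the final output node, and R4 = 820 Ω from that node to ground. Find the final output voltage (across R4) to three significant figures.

Stage 2 presents R3+R4 = 4120 Ω as a load on stage 1's tap.
Stage 1's lower leg becomes R2‖(R3+R4) = 3232 Ω, so V_mid = 22.1 × 3232/3702 = 19.29 V.
Stage 2 is itself unloaded: V_out = V_mid × R4/(R3+R4) = 19.29 × 820/4120 = 3.84 V.

V_out ≈ 3.84 V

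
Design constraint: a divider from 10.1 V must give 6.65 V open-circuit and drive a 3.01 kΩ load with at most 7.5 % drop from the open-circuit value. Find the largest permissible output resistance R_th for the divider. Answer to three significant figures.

Loading drop = R_th/(R_th + R_L) ≤ 0.0750, so R_th ≤ R_L · ε/(1−ε) = 3.01 kΩ × 0.0750/0.9250 = 244 Ω.
(Any R1, R2 with R2/(R1+R2) = 0.658 and R1‖R2 ≤ 244 Ω will meet the spec.)

R_th ≤ 244 Ω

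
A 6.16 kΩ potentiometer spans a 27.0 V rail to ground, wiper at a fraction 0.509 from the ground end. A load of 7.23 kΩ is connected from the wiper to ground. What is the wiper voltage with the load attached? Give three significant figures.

V ≈ 11.3 V

The wiper splits the pot into (1−α)R = 3.025 kΩ above and αR = 3.135 kΩ below.
Lower section ‖ load = 2.187 kΩ.
V_wiper = 27.0 × 2.187/(3.025 + 2.187) = 11.3 V.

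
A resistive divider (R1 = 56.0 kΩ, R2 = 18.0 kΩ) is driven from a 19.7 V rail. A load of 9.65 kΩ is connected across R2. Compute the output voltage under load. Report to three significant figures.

The load sits in parallel with R2: R2‖R_L = (18.0 × 9.65) / (18.0 + 9.65) = 6.282 kΩ.
V_out = 19.7 × 6.282 / (56.0 + 6.282) = 19.7 × 6.282/62.28 = 1.99 V.
(Unloaded it would have been 4.79 V.)

V_out ≈ 1.99 V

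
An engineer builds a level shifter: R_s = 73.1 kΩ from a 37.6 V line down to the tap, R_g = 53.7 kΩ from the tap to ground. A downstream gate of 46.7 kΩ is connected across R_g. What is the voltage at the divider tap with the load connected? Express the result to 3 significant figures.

The load sits in parallel with R_g: R_g‖R_L = (53.7 × 46.7) / (53.7 + 46.7) = 24.98 kΩ.
V_out = 37.6 × 24.98 / (73.1 + 24.98) = 37.6 × 24.98/98.08 = 9.58 V.

V_out ≈ 9.58 V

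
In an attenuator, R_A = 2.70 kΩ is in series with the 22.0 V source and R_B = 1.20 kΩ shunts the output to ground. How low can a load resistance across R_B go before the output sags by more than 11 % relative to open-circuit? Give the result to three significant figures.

R_L(min) ≈ 6.72 kΩ

Output resistance R_th = R_A‖R_B = (2700 × 1200)/3900 = 830.8 Ω.
The fractional drop is R_th/(R_th + R_L); requiring this ≤ 0.110 gives R_L ≥ R_th(1/0.110 − 1) = 830.8 × 8.091 = 6.72 kΩ.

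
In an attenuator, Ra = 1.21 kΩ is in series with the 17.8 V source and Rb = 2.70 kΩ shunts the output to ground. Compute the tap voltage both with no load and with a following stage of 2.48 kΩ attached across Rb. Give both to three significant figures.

Open-circuit: V = 17.8 × 2.70/(1.21 + 2.70) = 12.3 V.
With the load, Rb becomes Rb‖R_L = 1.293 kΩ, so V = 17.8 × 1.293/2.503 = 9.19 V.

Unloaded: 12.3 V; loaded: 9.19 V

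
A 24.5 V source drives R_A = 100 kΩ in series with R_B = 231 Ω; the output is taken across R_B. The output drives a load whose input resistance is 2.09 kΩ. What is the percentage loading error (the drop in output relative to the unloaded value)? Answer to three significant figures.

9.93 %

The divider's output (Thévenin) resistance is R_A‖R_B = 230.5 Ω.
Fractional drop under load = R_th/(R_th + R_L) = 230.5 / (230.5 + 2090) = 0.09932.
So the output falls by 9.93 %.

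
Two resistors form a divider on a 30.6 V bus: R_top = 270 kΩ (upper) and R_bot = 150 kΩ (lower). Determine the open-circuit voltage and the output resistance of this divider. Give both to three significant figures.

V_th is the open-circuit tap voltage: 30.6 × 150/(270 + 150) = 10.9 V.
With the supply zeroed, R_top and R_bot appear in parallel from the tap: R_th = R_top‖R_bot = (270 × 150)/420.0 = 96.4 kΩ.

V_th = 10.9 V, R_th = 96.4 kΩ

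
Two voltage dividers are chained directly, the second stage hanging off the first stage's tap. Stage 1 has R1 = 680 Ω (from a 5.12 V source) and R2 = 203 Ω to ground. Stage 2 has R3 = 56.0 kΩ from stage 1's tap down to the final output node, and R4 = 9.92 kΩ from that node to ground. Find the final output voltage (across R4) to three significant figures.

V_out ≈ 0.177 V

Stage 2 presents R3+R4 = 65920 Ω as a load on stage 1's tap.
Stage 1's lower leg becomes R2‖(R3+R4) = 202.4 Ω, so V_mid = 5.12 × 202.4/882.4 = 1.174 V.
Stage 2 is itself unloaded: V_out = V_mid × R4/(R3+R4) = 1.174 × 9920/65920 = 0.177 V.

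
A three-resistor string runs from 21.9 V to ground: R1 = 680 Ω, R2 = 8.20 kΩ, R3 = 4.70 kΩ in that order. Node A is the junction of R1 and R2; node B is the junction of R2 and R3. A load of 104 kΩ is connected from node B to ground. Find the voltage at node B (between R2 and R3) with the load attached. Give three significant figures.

At node B, R3 is in parallel with the load: R3‖R_L = 4497 Ω.
Below node A the resistance is R2 + (R3‖R_L) = 12700 Ω, so V_A = 21.9 × 12700/13380 = 20.79 V.
Then V_B = V_A × (R3‖R_L)/(R2 + R3‖R_L) = 20.79 × 4497/12700 = 7.36 V.

V ≈ 7.36 V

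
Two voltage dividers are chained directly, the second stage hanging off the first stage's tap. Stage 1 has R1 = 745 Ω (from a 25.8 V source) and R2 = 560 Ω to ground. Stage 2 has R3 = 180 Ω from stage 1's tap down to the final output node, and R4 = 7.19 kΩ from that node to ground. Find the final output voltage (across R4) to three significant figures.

Stage 2 presents R3+R4 = 7370 Ω as a load on stage 1's tap.
Stage 1's lower leg becomes R2‖(R3+R4) = 520.5 Ω, so V_mid = 25.8 × 520.5/1265 = 10.61 V.
Stage 2 is itself unloaded: V_out = V_mid × R4/(R3+R4) = 10.61 × 7190/7370 = 10.4 V.

V_out ≈ 10.4 V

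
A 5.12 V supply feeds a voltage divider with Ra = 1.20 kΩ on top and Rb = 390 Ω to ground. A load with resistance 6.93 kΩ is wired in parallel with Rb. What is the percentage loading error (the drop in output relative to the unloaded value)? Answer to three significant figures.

The divider's output (Thévenin) resistance is Ra‖Rb = 294.3 Ω.
Fractional drop under load = R_th/(R_th + R_L) = 294.3 / (294.3 + 6930) = 0.04074.
So the output falls by 4.07 %.

4.07 %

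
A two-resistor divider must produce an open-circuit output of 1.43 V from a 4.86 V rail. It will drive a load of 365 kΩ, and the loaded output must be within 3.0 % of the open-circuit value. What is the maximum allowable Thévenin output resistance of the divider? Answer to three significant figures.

Loading drop = R_th/(R_th + R_L) ≤ 0.0300, so R_th ≤ R_L · ε/(1−ε) = 365 kΩ × 0.0300/0.9700 = 11.3 kΩ.
(Any R1, R2 with R2/(R1+R2) = 0.294 and R1‖R2 ≤ 11.3 kΩ will meet the spec.)

R_th ≤ 11.3 kΩ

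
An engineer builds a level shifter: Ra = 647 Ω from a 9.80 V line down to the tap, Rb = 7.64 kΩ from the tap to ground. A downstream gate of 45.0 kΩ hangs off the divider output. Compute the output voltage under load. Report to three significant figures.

V_out ≈ 8.92 V

The load sits in parallel with Rb: Rb‖R_L = (7640 × 45000) / (7640 + 45000) = 6531 Ω.
V_out = 9.80 × 6531 / (647 + 6531) = 9.80 × 6531/7178 = 8.92 V.
(Unloaded it would have been 9.03 V.)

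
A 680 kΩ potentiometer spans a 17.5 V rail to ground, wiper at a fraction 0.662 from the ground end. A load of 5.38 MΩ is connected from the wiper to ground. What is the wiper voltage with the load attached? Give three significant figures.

V ≈ 11.3 V

The wiper splits the pot into (1−α)R = 229.8 kΩ above and αR = 450.2 kΩ below.
Lower section ‖ load = 415.4 kΩ.
V_wiper = 17.5 × 415.4/(229.8 + 415.4) = 11.3 V.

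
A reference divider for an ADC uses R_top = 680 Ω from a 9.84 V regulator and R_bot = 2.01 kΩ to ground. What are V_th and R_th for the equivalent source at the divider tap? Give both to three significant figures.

V_th is the open-circuit tap voltage: 9.84 × 2010/(680 + 2010) = 7.35 V.
With the supply zeroed, R_top and R_bot appear in parallel from the tap: R_th = R_top‖R_bot = (680 × 2010)/2690 = 508 Ω.

V_th = 7.35 V, R_th = 508 Ω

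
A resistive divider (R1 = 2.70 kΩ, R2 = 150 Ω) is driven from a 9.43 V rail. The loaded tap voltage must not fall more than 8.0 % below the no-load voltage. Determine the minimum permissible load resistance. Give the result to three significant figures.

R_L(min) ≈ 1.63 kΩ

Output resistance R_th = R1‖R2 = (2700 × 150)/2850 = 142.1 Ω.
The fractional drop is R_th/(R_th + R_L); requiring this ≤ 0.0800 gives R_L ≥ R_th(1/0.0800 − 1) = 142.1 × 11.50 = 1.63 kΩ.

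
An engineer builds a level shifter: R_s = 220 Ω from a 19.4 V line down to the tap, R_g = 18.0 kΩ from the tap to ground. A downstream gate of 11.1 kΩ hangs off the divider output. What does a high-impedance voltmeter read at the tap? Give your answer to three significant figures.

V_out ≈ 18.8 V

The load sits in parallel with R_g: R_g‖R_L = (18000 × 11100) / (18000 + 11100) = 6866 Ω.
V_out = 19.4 × 6866 / (220 + 6866) = 19.4 × 6866/7086 = 18.8 V.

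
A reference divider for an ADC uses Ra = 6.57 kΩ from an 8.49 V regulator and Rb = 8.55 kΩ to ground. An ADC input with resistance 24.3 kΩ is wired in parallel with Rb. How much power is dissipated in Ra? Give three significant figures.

Total resistance from the source is Ra + (Rb‖R_L) = 12.89 kΩ, so I = 8.49/12.89 kΩ = 0.6584 mA.
P = I²·Ra = (0.6584 mA)² × 6.57 kΩ = 2.85 mW.

P ≈ 2.85 mW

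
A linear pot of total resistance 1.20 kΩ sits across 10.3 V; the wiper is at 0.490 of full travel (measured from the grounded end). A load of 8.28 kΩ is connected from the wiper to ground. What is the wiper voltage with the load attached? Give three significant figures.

The wiper splits the pot into (1−α)R = 612.0 Ω above and αR = 588.0 Ω below.
Lower section ‖ load = 549.0 Ω.
V_wiper = 10.3 × 549.0/(612.0 + 549.0) = 4.87 V.

V ≈ 4.87 V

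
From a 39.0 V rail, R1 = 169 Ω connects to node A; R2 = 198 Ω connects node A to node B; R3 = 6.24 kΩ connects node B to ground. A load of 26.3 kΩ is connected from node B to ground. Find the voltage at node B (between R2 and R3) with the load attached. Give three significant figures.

V ≈ 36.4 V

At node B, R3 is in parallel with the load: R3‖R_L = 5043 Ω.
Below node A the resistance is R2 + (R3‖R_L) = 5241 Ω, so V_A = 39.0 × 5241/5410 = 37.78 V.
Then V_B = V_A × (R3‖R_L)/(R2 + R3‖R_L) = 37.78 × 5043/5241 = 36.4 V.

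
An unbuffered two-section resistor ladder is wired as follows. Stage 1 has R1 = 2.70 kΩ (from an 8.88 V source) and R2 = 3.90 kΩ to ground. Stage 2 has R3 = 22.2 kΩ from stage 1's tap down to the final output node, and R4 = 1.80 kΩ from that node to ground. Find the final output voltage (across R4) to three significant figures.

V_out ≈ 0.369 V

Stage 2 presents R3+R4 = 24.00 kΩ as a load on stage 1's tap.
Stage 1's lower leg becomes R2‖(R3+R4) = 3.355 kΩ, so V_mid = 8.88 × 3.355/6.055 = 4.920 V.
Stage 2 is itself unloaded: V_out = V_mid × R4/(R3+R4) = 4.920 × 1.80/24.00 = 0.369 V.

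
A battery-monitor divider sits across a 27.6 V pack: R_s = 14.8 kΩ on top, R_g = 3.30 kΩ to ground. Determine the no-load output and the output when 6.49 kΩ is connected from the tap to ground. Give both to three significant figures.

Open-circuit: V = 27.6 × 3.30/(14.8 + 3.30) = 5.03 V.
With the load, R_g becomes R_g‖R_L = 2.188 kΩ, so V = 27.6 × 2.188/16.99 = 3.55 V.

Unloaded: 5.03 V; loaded: 3.55 V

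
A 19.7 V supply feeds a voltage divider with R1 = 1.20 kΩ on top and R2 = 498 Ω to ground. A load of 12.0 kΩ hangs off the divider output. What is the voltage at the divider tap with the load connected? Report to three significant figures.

The load sits in parallel with R2: R2‖R_L = (498 × 12000) / (498 + 12000) = 478.2 Ω.
V_out = 19.7 × 478.2 / (1200 + 478.2) = 19.7 × 478.2/1678 = 5.61 V.

V_out ≈ 5.61 V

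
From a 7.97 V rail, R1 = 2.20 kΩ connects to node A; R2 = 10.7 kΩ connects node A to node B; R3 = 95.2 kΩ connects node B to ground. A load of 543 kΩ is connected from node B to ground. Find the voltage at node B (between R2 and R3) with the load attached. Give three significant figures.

V ≈ 6.88 V

At node B, R3 is in parallel with the load: R3‖R_L = 81.00 kΩ.
Below node A the resistance is R2 + (R3‖R_L) = 91.70 kΩ, so V_A = 7.97 × 91.70/93.90 = 7.783 V.
Then V_B = V_A × (R3‖R_L)/(R2 + R3‖R_L) = 7.783 × 81.00/91.70 = 6.88 V.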